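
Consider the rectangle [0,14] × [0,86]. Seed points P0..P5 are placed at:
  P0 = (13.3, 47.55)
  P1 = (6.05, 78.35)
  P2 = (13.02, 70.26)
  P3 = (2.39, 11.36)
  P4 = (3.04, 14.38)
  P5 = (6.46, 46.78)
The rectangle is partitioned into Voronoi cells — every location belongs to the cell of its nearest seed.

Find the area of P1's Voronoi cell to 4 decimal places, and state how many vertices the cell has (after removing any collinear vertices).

Area of P1's cell: 194.3067 (4 vertices)

1. box [0,14]×[0,86]: [(0, 0) (14, 0) (14, 86) (0, 86)]
2. ⊥bis P1·P0 via (9.675,62.95): [(0, 60.6726) (14, 63.9681) (14, 86) (0, 86)]  |A|=331.5153
3. ⊥bis P1·P2 via (9.535,74.305): [(0, 66.09) (14, 78.1519) (14, 86) (0, 86)]  |A|=194.3067
4. ⊥bis P1·P3 via (4.22,44.855): [(0, 66.09) (14, 78.1519) (14, 86) (0, 86)]  |A|=194.3067
5. ⊥bis P1·P4 via (4.545,46.365): [(0, 66.09) (14, 78.1519) (14, 86) (0, 86)]  |A|=194.3067
6. ⊥bis P1·P5 via (6.255,62.565): [(0, 66.09) (14, 78.1519) (14, 86) (0, 86)]  |A|=194.3067
7. canonical 4-gon: [(0, 66.09) (14, 78.1519) (14, 86) (0, 86)]
8. shoelace: 194.3067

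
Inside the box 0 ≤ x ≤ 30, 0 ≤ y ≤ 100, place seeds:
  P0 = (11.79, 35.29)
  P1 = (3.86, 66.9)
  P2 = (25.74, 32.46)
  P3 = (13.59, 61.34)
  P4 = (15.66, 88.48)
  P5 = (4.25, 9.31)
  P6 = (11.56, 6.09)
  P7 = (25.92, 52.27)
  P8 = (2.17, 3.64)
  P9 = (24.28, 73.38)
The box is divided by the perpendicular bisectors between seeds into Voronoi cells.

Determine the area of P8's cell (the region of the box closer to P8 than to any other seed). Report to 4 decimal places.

Area of P8's cell: 46.9678

1. box [0,30]×[0,100]: [(0, 0) (30, 0) (30, 100) (0, 100)]
2. ⊥bis P8·P0 via (6.98,19.465): [(0, 21.5866) (0, 0) (30, 0) (30, 12.4681)]  |A|=510.8198
3. ⊥bis P8·P1 via (3.015,35.27): [(0, 21.5866) (0, 0) (30, 0) (30, 12.4681)]  |A|=510.8198
4. ⊥bis P8·P2 via (13.955,18.05): [(15.327, 16.9279) (0, 21.5866) (0, 0) (30, 0) (30, 4.9278)]  |A|=455.5007
5. ⊥bis P8·P3 via (7.88,32.49): [(15.327, 16.9279) (0, 21.5866) (0, 0) (30, 0) (30, 4.9278)]  |A|=455.5007
6. ⊥bis P8·P4 via (8.915,46.06): [(15.327, 16.9279) (0, 21.5866) (0, 0) (30, 0) (30, 4.9278)]  |A|=455.5007
7. ⊥bis P8·P5 via (3.21,6.475): [(0, 7.6526) (0, 0) (20.8606, 0)]  |A|=79.8186
8. ⊥bis P8·P6 via (6.865,4.865): [(6.7873, 5.1627) (0, 7.6526) (0, 0) (8.1344, 0)]  |A|=46.9678
9. ⊥bis P8·P7 via (14.045,27.955): [(6.7873, 5.1627) (0, 7.6526) (0, 0) (8.1344, 0)]  |A|=46.9678
10. ⊥bis P8·P9 via (13.225,38.51): [(6.7873, 5.1627) (0, 7.6526) (0, 0) (8.1344, 0)]  |A|=46.9678
11. canonical 4-gon: [(6.7873, 5.1627) (0, 7.6526) (0, 0) (8.1344, 0)]
12. shoelace: 46.9678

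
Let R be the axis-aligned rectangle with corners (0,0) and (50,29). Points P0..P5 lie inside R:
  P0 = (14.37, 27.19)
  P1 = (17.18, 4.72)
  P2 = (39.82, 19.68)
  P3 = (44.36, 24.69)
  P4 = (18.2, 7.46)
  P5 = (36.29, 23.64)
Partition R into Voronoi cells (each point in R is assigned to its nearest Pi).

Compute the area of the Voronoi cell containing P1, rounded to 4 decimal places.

Area of P1's cell: 215.7937

1. box [0,50]×[0,29]: [(0, 0) (50, 0) (50, 29) (0, 29)]
2. ⊥bis P1·P0 via (15.775,15.955): [(0, 13.9822) (0, 0) (50, 0) (50, 20.235)]  |A|=855.4319
3. ⊥bis P1·P2 via (28.5,12.2): [(25.2369, 17.1383) (0, 13.9822) (0, 0) (36.5615, 0)]  |A|=489.7345
4. ⊥bis P1·P3 via (30.77,14.705): [(25.2369, 17.1383) (0, 13.9822) (0, 0) (36.5615, 0)]  |A|=489.7345
5. ⊥bis P1·P4 via (17.69,6.09): [(0, 12.6753) (0, 0) (34.0494, 0)]  |A|=215.7937
6. ⊥bis P1·P5 via (26.735,14.18): [(0, 12.6753) (0, 0) (34.0494, 0)]  |A|=215.7937
7. canonical 3-gon: [(0, 12.6753) (0, 0) (34.0494, 0)]
8. shoelace: 215.7937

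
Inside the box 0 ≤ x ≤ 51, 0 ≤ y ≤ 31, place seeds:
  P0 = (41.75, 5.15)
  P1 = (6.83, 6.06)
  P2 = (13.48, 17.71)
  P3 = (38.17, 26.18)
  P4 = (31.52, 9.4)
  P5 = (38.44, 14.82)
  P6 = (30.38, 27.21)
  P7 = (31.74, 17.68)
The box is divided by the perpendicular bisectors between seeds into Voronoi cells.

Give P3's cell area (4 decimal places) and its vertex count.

1. box [0,51]×[0,31]: [(0, 0) (51, 0) (51, 31) (0, 31)]
2. ⊥bis P3·P0 via (39.96,15.665): [(0, 8.8625) (51, 17.5444) (51, 31) (0, 31)]  |A|=907.625
3. ⊥bis P3·P1 via (22.5,16.12): [(24.4835, 13.0304) (51, 17.5444) (51, 31) (12.9472, 31)]  |A|=520.2953
4. ⊥bis P3·P2 via (25.825,21.945): [(28.6404, 13.738) (51, 17.5444) (51, 31) (22.7186, 31)]  |A|=394.5269
5. ⊥bis P3·P4 via (34.845,17.79): [(26.0554, 21.2734) (40.1328, 15.6944) (51, 17.5444) (51, 31) (22.7186, 31)]  |A|=348.6989
6. ⊥bis P3·P5 via (38.305,20.5): [(26.0554, 21.2734) (28.5895, 20.2691) (51, 20.8017) (51, 31) (22.7186, 31)]  |A|=276.6651
7. ⊥bis P3·P6 via (34.275,26.695): [(33.4406, 20.3844) (51, 20.8017) (51, 31) (34.8442, 31)]  |A|=175.2895
8. ⊥bis P3·P7 via (34.955,21.93): [(33.7641, 22.8309) (36.8898, 20.4664) (51, 20.8017) (51, 31) (34.8442, 31)]  |A|=171.0835
9. canonical 5-gon: [(33.7641, 22.8309) (36.8898, 20.4664) (51, 20.8017) (51, 31) (34.8442, 31)]
10. shoelace: 171.0835

Area of P3's cell: 171.0835 (5 vertices)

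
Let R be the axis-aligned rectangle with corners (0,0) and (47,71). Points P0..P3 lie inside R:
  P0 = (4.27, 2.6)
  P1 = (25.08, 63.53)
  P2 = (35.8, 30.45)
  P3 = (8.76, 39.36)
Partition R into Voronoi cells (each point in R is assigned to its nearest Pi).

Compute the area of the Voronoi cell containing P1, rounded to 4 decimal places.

1. box [0,47]×[0,71]: [(0, 0) (47, 0) (47, 71) (0, 71)]
2. ⊥bis P1·P0 via (14.675,33.065): [(0, 38.0771) (47, 22.0247) (47, 71) (0, 71)]  |A|=1924.607
3. ⊥bis P1·P2 via (30.44,46.99): [(0, 38.0771) (1.4296, 37.5888) (47, 52.3565) (47, 71) (0, 71)]  |A|=1233.4926
4. ⊥bis P1·P3 via (16.92,51.445): [(0, 62.8697) (25.7627, 45.4743) (47, 52.3565) (47, 71) (0, 71)]  |A|=902.5535
5. canonical 5-gon: [(0, 62.8697) (25.7627, 45.4743) (47, 52.3565) (47, 71) (0, 71)]
6. shoelace: 902.5535

Area of P1's cell: 902.5535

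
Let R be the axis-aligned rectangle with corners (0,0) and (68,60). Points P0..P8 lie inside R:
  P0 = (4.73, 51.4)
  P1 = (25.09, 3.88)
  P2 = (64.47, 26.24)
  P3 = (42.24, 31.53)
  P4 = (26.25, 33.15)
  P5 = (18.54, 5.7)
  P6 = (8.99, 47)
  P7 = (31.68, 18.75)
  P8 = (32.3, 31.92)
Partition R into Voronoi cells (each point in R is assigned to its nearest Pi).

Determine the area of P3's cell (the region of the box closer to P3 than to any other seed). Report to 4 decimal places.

1. box [0,68]×[0,60]: [(0, 0) (68, 0) (68, 60) (0, 60)]
2. ⊥bis P3·P0 via (23.485,41.465): [(1.5199, 0) (68, 0) (68, 60) (33.3035, 60)]  |A|=3035.2981
3. ⊥bis P3·P1 via (33.665,17.705): [(16.529, 28.3337) (62.2098, 0) (68, 0) (68, 60) (33.3035, 60)]  |A|=2175.5152
4. ⊥bis P3·P2 via (53.355,28.885): [(16.529, 28.3337) (48.5043, 8.5009) (60.7593, 60) (33.3035, 60)]  |A|=1379.5882
5. ⊥bis P3·P4 via (34.245,32.34): [(32.8157, 18.2318) (48.5043, 8.5009) (60.7593, 60) (37.0473, 60)]  |A|=958.805
6. ⊥bis P3·P5 via (30.39,18.615): [(32.8157, 18.2318) (48.5043, 8.5009) (60.7593, 60) (37.0473, 60)]  |A|=958.805
7. ⊥bis P3·P6 via (25.615,39.265): [(32.8157, 18.2318) (48.5043, 8.5009) (60.7593, 60) (37.0473, 60)]  |A|=958.805
8. ⊥bis P3·P7 via (36.96,25.14): [(33.7816, 27.7663) (49.9162, 14.4344) (60.7593, 60) (37.0473, 60)]  |A|=822.0346
9. ⊥bis P3·P8 via (37.27,31.725): [(37.01, 25.0987) (49.9162, 14.4344) (60.7593, 60) (38.3794, 60)]  |A|=742.402
10. canonical 4-gon: [(37.01, 25.0987) (49.9162, 14.4344) (60.7593, 60) (38.3794, 60)]
11. shoelace: 742.402

Area of P3's cell: 742.4020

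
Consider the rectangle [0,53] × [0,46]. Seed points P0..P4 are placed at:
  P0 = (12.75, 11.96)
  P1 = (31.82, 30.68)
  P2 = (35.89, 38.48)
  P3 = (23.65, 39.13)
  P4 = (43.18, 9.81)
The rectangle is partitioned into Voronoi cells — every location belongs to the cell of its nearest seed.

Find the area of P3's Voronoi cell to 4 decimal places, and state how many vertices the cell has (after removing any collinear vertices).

1. box [0,53]×[0,46]: [(0, 0) (53, 0) (53, 46) (0, 46)]
2. ⊥bis P3·P0 via (18.2,25.545): [(0, 32.8464) (53, 11.584) (53, 46) (0, 46)]  |A|=1260.5931
3. ⊥bis P3·P1 via (27.735,34.905): [(0, 32.8464) (18.097, 25.5863) (39.2102, 46) (0, 46)]  |A|=519.2322
4. ⊥bis P3·P2 via (29.77,38.805): [(0, 32.8464) (18.097, 25.5863) (29.6618, 36.768) (30.1521, 46) (0, 46)]  |A|=477.4197
5. ⊥bis P3·P4 via (33.415,24.47): [(0, 32.8464) (18.097, 25.5863) (29.6618, 36.768) (30.1521, 46) (0, 46)]  |A|=477.4197
6. canonical 5-gon: [(0, 32.8464) (18.097, 25.5863) (29.6618, 36.768) (30.1521, 46) (0, 46)]
7. shoelace: 477.4197

Area of P3's cell: 477.4197 (5 vertices)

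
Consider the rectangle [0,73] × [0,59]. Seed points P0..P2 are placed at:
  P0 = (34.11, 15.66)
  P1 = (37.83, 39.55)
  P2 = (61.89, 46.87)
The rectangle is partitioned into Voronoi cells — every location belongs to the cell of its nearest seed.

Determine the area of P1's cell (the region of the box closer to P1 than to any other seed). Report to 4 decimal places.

Area of P1's cell: 1492.1263

1. box [0,73]×[0,59]: [(0, 0) (73, 0) (73, 59) (0, 59)]
2. ⊥bis P1·P0 via (35.97,27.605): [(0, 33.206) (73, 21.8389) (73, 59) (0, 59)]  |A|=2297.8596
3. ⊥bis P1·P2 via (49.86,43.21): [(0, 33.206) (55.5345, 24.5585) (45.0561, 59) (0, 59)]  |A|=1492.1263
4. canonical 4-gon: [(0, 33.206) (55.5345, 24.5585) (45.0561, 59) (0, 59)]
5. shoelace: 1492.1263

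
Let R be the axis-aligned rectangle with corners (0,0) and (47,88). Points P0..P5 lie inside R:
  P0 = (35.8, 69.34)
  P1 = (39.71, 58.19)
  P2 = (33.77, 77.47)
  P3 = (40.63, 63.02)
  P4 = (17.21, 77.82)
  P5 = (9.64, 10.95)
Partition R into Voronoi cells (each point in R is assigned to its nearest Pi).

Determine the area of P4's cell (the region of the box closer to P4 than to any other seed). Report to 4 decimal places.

1. box [0,47]×[0,88]: [(0, 0) (47, 0) (47, 88) (0, 88)]
2. ⊥bis P4·P0 via (26.505,73.58): [(0, 15.4753) (33.0828, 88) (0, 88)]  |A|=1199.6608
3. ⊥bis P4·P1 via (28.46,68.005): [(0, 35.384) (19.033, 57.1997) (33.0828, 88) (0, 88)]  |A|=1010.1997
4. ⊥bis P4·P2 via (25.49,77.645): [(0, 35.384) (19.033, 57.1997) (25.3506, 71.0493) (25.7089, 88) (0, 88)]  |A|=947.7028
5. ⊥bis P4·P3 via (28.92,70.42): [(0, 35.384) (19.033, 57.1997) (25.3506, 71.0493) (25.7089, 88) (0, 88)]  |A|=947.7028
6. ⊥bis P4·P5 via (13.425,44.385): [(0, 45.9048) (8.3537, 44.9591) (19.033, 57.1997) (25.3506, 71.0493) (25.7089, 88) (0, 88)]  |A|=903.7591
7. canonical 6-gon: [(0, 45.9048) (8.3537, 44.9591) (19.033, 57.1997) (25.3506, 71.0493) (25.7089, 88) (0, 88)]
8. shoelace: 903.7591

Area of P4's cell: 903.7591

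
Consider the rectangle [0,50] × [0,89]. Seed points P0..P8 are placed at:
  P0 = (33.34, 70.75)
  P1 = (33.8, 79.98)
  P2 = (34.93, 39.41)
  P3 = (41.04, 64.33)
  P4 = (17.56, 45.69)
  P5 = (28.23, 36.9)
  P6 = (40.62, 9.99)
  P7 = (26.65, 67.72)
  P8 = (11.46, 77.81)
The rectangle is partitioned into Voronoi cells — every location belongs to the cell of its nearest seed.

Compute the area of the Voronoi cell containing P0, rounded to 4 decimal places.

Area of P0's cell: 104.3054

1. box [0,50]×[0,89]: [(0, 0) (50, 0) (50, 89) (0, 89)]
2. ⊥bis P0·P1 via (33.57,75.365): [(0, 77.038) (0, 0) (50, 0) (50, 74.5462)]  |A|=3789.6054
3. ⊥bis P0·P2 via (34.135,55.08): [(0, 77.038) (0, 53.3482) (50, 55.8849) (50, 74.5462)]  |A|=1058.7781
4. ⊥bis P0·P3 via (37.19,67.54): [(43.3095, 74.8796) (0, 77.038) (0, 53.3482) (26.4774, 54.6915)]  |A|=768.9564
5. ⊥bis P0·P4 via (25.45,58.22): [(28.0528, 56.581) (43.3095, 74.8796) (0, 77.038) (0, 74.2456)]  |A|=451.8844
6. ⊥bis P0·P5 via (30.785,53.825): [(28.0528, 56.581) (43.3095, 74.8796) (0, 77.038) (0, 74.2456)]  |A|=451.8844
7. ⊥bis P0·P6 via (36.98,40.37): [(28.0528, 56.581) (43.3095, 74.8796) (0, 77.038) (0, 74.2456)]  |A|=451.8844
8. ⊥bis P0·P7 via (29.995,69.235): [(33.0251, 62.5447) (43.3095, 74.8796) (27.072, 75.6888)]  |A|=104.3054
9. ⊥bis P0·P8 via (22.4,74.28): [(33.0251, 62.5447) (43.3095, 74.8796) (27.072, 75.6888)]  |A|=104.3054
10. canonical 3-gon: [(33.0251, 62.5447) (43.3095, 74.8796) (27.072, 75.6888)]
11. shoelace: 104.3054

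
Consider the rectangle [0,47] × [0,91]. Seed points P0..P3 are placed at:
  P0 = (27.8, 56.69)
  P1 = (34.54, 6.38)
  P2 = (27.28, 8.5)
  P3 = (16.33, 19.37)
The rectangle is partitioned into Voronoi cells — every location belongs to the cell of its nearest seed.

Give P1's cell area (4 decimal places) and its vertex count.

1. box [0,47]×[0,91]: [(0, 0) (47, 0) (47, 91) (0, 91)]
2. ⊥bis P1·P0 via (31.17,31.535): [(0, 27.3592) (0, 0) (47, 0) (47, 33.6557)]  |A|=1433.8504
3. ⊥bis P1·P2 via (30.91,7.44): [(38.2219, 32.4797) (28.7374, 0) (47, 0) (47, 33.6557)]  |A|=444.2987
4. ⊥bis P1·P3 via (25.435,12.875): [(39.5465, 32.6572) (37.3916, 29.6363) (28.7374, 0) (47, 0) (47, 33.6557)]  |A|=442.489
5. canonical 5-gon: [(39.5465, 32.6572) (37.3916, 29.6363) (28.7374, 0) (47, 0) (47, 33.6557)]
6. shoelace: 442.489

Area of P1's cell: 442.4890 (5 vertices)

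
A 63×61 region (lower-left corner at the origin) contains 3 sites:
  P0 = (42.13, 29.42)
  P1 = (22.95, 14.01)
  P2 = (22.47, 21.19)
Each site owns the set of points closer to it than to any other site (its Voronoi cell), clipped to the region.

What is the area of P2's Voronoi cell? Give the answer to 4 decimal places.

Area of P2's cell: 1159.4585

1. box [0,63]×[0,61]: [(0, 0) (63, 0) (63, 61) (0, 61)]
2. ⊥bis P2·P0 via (32.3,25.305): [(0, 0) (42.8931, 0) (17.3575, 61) (0, 61)]  |A|=1837.6425
3. ⊥bis P2·P1 via (22.71,17.6): [(0, 16.0818) (35.1766, 18.4334) (17.3575, 61) (0, 61)]  |A|=1159.4585
4. canonical 4-gon: [(0, 16.0818) (35.1766, 18.4334) (17.3575, 61) (0, 61)]
5. shoelace: 1159.4585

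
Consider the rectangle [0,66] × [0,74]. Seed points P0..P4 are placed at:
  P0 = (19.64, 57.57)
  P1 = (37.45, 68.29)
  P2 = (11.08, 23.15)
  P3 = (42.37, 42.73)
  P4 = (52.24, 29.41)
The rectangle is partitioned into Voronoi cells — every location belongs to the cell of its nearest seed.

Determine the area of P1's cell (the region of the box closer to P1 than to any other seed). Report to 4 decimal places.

1. box [0,66]×[0,74]: [(0, 0) (66, 0) (66, 74) (0, 74)]
2. ⊥bis P1·P0 via (28.545,62.93): [(66, 0.703) (66, 74) (21.8819, 74)]  |A|=1616.8636
3. ⊥bis P1·P2 via (24.265,45.72): [(46.8428, 32.5305) (66, 21.3391) (66, 74) (21.8819, 74)]  |A|=1419.1977
4. ⊥bis P1·P3 via (39.91,55.51): [(33.7275, 54.3199) (66, 60.532) (66, 74) (21.8819, 74)]  |A|=651.4467
5. ⊥bis P1·P4 via (44.845,48.85): [(33.7275, 54.3199) (66, 60.532) (66, 74) (21.8819, 74)]  |A|=651.4467
6. canonical 4-gon: [(33.7275, 54.3199) (66, 60.532) (66, 74) (21.8819, 74)]
7. shoelace: 651.4467

Area of P1's cell: 651.4467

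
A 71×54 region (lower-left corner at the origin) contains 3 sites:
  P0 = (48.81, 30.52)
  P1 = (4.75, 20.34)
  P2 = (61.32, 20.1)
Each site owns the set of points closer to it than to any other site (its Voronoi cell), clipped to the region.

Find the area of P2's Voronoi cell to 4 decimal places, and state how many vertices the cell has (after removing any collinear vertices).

1. box [0,71]×[0,54]: [(0, 0) (71, 0) (71, 54) (0, 54)]
2. ⊥bis P2·P0 via (55.065,25.31): [(33.9834, 0) (71, 0) (71, 44.4412)]  |A|=822.5295
3. ⊥bis P2·P1 via (33.035,20.22): [(33.9834, 0) (71, 0) (71, 44.4412)]  |A|=822.5295
4. canonical 3-gon: [(33.9834, 0) (71, 0) (71, 44.4412)]
5. shoelace: 822.5295

Area of P2's cell: 822.5295 (3 vertices)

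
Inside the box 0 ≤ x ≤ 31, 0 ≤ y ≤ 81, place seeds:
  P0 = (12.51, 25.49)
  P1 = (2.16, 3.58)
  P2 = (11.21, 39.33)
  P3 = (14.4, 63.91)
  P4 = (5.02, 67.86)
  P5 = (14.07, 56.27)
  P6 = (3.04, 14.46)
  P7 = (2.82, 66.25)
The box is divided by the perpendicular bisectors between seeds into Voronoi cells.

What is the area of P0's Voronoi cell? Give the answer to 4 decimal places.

Area of P0's cell: 587.4083

1. box [0,31]×[0,81]: [(0, 0) (31, 0) (31, 81) (0, 81)]
2. ⊥bis P0·P1 via (7.335,14.535): [(0, 18) (31, 3.356) (31, 81) (0, 81)]  |A|=2179.9832
3. ⊥bis P0·P2 via (11.86,32.41): [(0, 31.296) (0, 18) (31, 3.356) (31, 34.2078)]  |A|=684.2924
4. ⊥bis P0·P3 via (13.455,44.7): [(0, 31.296) (0, 18) (31, 3.356) (31, 34.2078)]  |A|=684.2924
5. ⊥bis P0·P4 via (8.765,46.675): [(0, 31.296) (0, 18) (31, 3.356) (31, 34.2078)]  |A|=684.2924
6. ⊥bis P0·P5 via (13.29,40.88): [(0, 31.296) (0, 18) (31, 3.356) (31, 34.2078)]  |A|=684.2924
7. ⊥bis P0·P6 via (7.775,19.975): [(0, 31.296) (0, 26.6504) (22.3999, 7.4185) (31, 3.356) (31, 34.2078)]  |A|=587.4083
8. ⊥bis P0·P7 via (7.665,45.87): [(0, 31.296) (0, 26.6504) (22.3999, 7.4185) (31, 3.356) (31, 34.2078)]  |A|=587.4083
9. canonical 5-gon: [(0, 31.296) (0, 26.6504) (22.3999, 7.4185) (31, 3.356) (31, 34.2078)]
10. shoelace: 587.4083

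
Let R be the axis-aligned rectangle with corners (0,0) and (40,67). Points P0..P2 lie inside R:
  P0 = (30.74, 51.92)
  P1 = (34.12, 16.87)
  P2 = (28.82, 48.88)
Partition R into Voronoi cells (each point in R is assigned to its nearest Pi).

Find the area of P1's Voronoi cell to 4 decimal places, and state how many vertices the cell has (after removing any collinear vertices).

1. box [0,40]×[0,67]: [(0, 0) (40, 0) (40, 67) (0, 67)]
2. ⊥bis P1·P0 via (32.43,34.395): [(0, 31.2677) (0, 0) (40, 0) (40, 35.125)]  |A|=1327.8532
3. ⊥bis P1·P2 via (31.47,32.875): [(0, 27.6644) (0, 0) (40, 0) (40, 34.2873)]  |A|=1239.035
4. canonical 4-gon: [(0, 27.6644) (0, 0) (40, 0) (40, 34.2873)]
5. shoelace: 1239.035

Area of P1's cell: 1239.0350 (4 vertices)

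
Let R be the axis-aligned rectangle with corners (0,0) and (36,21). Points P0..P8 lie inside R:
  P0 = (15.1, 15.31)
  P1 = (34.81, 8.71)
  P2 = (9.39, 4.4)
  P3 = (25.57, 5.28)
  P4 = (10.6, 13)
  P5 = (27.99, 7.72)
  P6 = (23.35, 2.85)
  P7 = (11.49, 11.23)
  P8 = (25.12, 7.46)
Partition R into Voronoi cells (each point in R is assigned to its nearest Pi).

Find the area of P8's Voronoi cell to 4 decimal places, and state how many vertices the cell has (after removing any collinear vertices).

1. box [0,36]×[0,21]: [(0, 0) (36, 0) (36, 21) (0, 21)]
2. ⊥bis P8·P0 via (20.11,11.385): [(11.1906, 0) (36, 0) (36, 21) (27.6427, 21)]  |A|=348.2501
3. ⊥bis P8·P1 via (29.965,8.085): [(11.1906, 0) (31.008, 0) (28.299, 21) (27.6427, 21)]  |A|=214.9729
4. ⊥bis P8·P2 via (17.255,5.93): [(16.9728, 7.3806) (18.4086, 0) (31.008, 0) (28.299, 21) (27.6427, 21)]  |A|=188.3365
5. ⊥bis P8·P3 via (25.345,6.37): [(16.9728, 7.3806) (17.485, 4.7475) (30.0607, 7.3434) (28.299, 21) (27.6427, 21)]  |A|=111.025
6. ⊥bis P8·P4 via (17.86,10.23): [(16.9728, 7.3806) (17.485, 4.7475) (30.0607, 7.3434) (28.299, 21) (27.6427, 21)]  |A|=111.025
7. ⊥bis P8·P5 via (26.555,7.59): [(25.5788, 18.3656) (16.9728, 7.3806) (17.485, 4.7475) (26.6413, 6.6376)]  |A|=68.8397
8. ⊥bis P8·P6 via (24.235,5.155): [(25.5788, 18.3656) (17.3117, 7.8132) (22.5651, 5.7962) (26.6413, 6.6376)]  |A|=60.405
9. ⊥bis P8·P7 via (18.305,9.345): [(25.5788, 18.3656) (18.1921, 8.937) (17.8266, 7.6155) (22.5651, 5.7962) (26.6413, 6.6376)]  |A|=60.0287
10. canonical 5-gon: [(25.5788, 18.3656) (18.1921, 8.937) (17.8266, 7.6155) (22.5651, 5.7962) (26.6413, 6.6376)]
11. shoelace: 60.0287

Area of P8's cell: 60.0287 (5 vertices)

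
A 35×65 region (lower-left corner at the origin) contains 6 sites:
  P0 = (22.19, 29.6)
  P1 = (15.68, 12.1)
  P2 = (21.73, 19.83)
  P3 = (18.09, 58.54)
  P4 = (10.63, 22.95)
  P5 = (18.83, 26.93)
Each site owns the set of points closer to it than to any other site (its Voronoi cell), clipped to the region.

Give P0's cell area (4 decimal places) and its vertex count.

Area of P0's cell: 384.8360 (4 vertices)

1. box [0,35]×[0,65]: [(0, 0) (35, 0) (35, 65) (0, 65)]
2. ⊥bis P0·P1 via (18.935,20.85): [(0, 27.8938) (35, 14.8738) (35, 65) (0, 65)]  |A|=1526.5663
3. ⊥bis P0·P2 via (21.96,24.715): [(0, 27.8938) (6.6013, 25.4381) (35, 24.101) (35, 65) (0, 65)]  |A|=1395.5458
4. ⊥bis P0·P3 via (20.14,44.07): [(0, 41.2167) (0, 27.8938) (6.6013, 25.4381) (35, 24.101) (35, 46.1753)]  |A|=649.9053
5. ⊥bis P0·P4 via (16.41,26.275): [(7.2257, 42.2404) (17.1779, 24.9402) (35, 24.101) (35, 46.1753)]  |A|=456.5354
6. ⊥bis P0·P5 via (20.51,28.265): [(9.1841, 42.5178) (23.3843, 24.6479) (35, 24.101) (35, 46.1753)]  |A|=384.836
7. canonical 4-gon: [(9.1841, 42.5178) (23.3843, 24.6479) (35, 24.101) (35, 46.1753)]
8. shoelace: 384.836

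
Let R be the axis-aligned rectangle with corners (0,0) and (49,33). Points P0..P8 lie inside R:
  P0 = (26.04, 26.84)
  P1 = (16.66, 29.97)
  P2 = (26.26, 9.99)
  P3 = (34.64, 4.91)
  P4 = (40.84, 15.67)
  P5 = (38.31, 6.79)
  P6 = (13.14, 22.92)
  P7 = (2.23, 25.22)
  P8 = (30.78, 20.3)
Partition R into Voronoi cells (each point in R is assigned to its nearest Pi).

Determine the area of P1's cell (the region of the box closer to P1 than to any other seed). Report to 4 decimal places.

Area of P1's cell: 84.9996

1. box [0,49]×[0,33]: [(0, 0) (49, 0) (49, 33) (0, 33)]
2. ⊥bis P1·P0 via (21.35,28.405): [(0, 0) (11.8716, 0) (22.8833, 33) (0, 33)]  |A|=573.4554
3. ⊥bis P1·P2 via (21.46,19.98): [(0, 9.6689) (17.9809, 18.3083) (22.8833, 33) (0, 33)]  |A|=377.8535
4. ⊥bis P1·P3 via (25.65,17.44): [(0, 9.6689) (17.9809, 18.3083) (22.8833, 33) (0, 33)]  |A|=377.8535
5. ⊥bis P1·P4 via (28.75,22.82): [(0, 9.6689) (17.9809, 18.3083) (22.8833, 33) (0, 33)]  |A|=377.8535
6. ⊥bis P1·P5 via (27.485,18.38): [(0, 9.6689) (17.9809, 18.3083) (22.8833, 33) (0, 33)]  |A|=377.8535
7. ⊥bis P1·P6 via (14.9,26.445): [(19.8682, 23.9644) (22.8833, 33) (1.7714, 33)]  |A|=95.3793
8. ⊥bis P1·P7 via (9.445,27.595): [(8.8251, 29.4781) (19.8682, 23.9644) (22.8833, 33) (7.6658, 33)]  |A|=84.9996
9. ⊥bis P1·P8 via (23.72,25.135): [(8.8251, 29.4781) (19.8682, 23.9644) (22.8833, 33) (7.6658, 33)]  |A|=84.9996
10. canonical 4-gon: [(8.8251, 29.4781) (19.8682, 23.9644) (22.8833, 33) (7.6658, 33)]
11. shoelace: 84.9996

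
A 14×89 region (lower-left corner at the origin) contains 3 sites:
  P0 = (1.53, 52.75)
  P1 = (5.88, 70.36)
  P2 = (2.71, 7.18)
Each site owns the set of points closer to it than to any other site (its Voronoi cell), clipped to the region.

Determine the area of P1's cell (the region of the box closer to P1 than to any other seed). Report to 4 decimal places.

1. box [0,14]×[0,89]: [(0, 0) (14, 0) (14, 89) (0, 89)]
2. ⊥bis P1·P0 via (3.705,61.555): [(0, 62.4702) (14, 59.0119) (14, 89) (0, 89)]  |A|=395.625
3. ⊥bis P1·P2 via (4.295,38.77): [(0, 62.4702) (14, 59.0119) (14, 89) (0, 89)]  |A|=395.625
4. canonical 4-gon: [(0, 62.4702) (14, 59.0119) (14, 89) (0, 89)]
5. shoelace: 395.625

Area of P1's cell: 395.6250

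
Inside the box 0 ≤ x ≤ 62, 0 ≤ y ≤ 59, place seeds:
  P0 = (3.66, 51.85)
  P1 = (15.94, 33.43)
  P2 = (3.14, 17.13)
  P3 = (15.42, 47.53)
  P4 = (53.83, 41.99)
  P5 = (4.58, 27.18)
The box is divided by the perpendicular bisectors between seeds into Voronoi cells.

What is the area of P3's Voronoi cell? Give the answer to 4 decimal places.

1. box [0,62]×[0,59]: [(0, 0) (62, 0) (62, 59) (0, 59)]
2. ⊥bis P3·P0 via (9.54,49.69): [(0, 23.72) (0, 0) (62, 0) (62, 59) (12.96, 59)]  |A|=3429.3856
3. ⊥bis P3·P1 via (15.68,40.48): [(6.0259, 40.124) (62, 42.1883) (62, 59) (12.96, 59)]  |A|=933.3512
4. ⊥bis P3·P2 via (9.28,32.33): [(6.0259, 40.124) (62, 42.1883) (62, 59) (12.96, 59)]  |A|=933.3512
5. ⊥bis P3·P4 via (34.625,44.76): [(6.0259, 40.124) (34.1057, 41.1595) (36.6789, 59) (12.96, 59)]  |A|=473.0048
6. ⊥bis P3·P5 via (10,37.355): [(6.0259, 40.124) (34.1057, 41.1595) (36.6789, 59) (12.96, 59)]  |A|=473.0048
7. canonical 4-gon: [(6.0259, 40.124) (34.1057, 41.1595) (36.6789, 59) (12.96, 59)]
8. shoelace: 473.0048

Area of P3's cell: 473.0048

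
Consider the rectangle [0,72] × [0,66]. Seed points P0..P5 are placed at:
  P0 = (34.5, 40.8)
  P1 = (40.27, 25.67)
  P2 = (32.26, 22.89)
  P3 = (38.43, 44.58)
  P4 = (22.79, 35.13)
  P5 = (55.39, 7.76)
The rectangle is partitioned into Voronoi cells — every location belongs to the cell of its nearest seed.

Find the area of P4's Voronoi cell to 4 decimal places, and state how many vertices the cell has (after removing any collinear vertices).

1. box [0,72]×[0,66]: [(0, 0) (72, 0) (72, 66) (0, 66)]
2. ⊥bis P4·P0 via (28.645,37.965): [(0, 0) (47.0277, 0) (15.0704, 66) (0, 66)]  |A|=2049.238
3. ⊥bis P4·P1 via (31.53,30.4): [(0, 0) (15.0778, 0) (31.9406, 31.1587) (15.0704, 66) (0, 66)]  |A|=1551.4792
4. ⊥bis P4·P2 via (27.525,29.01): [(0, 7.7141) (31.4941, 32.0809) (15.0704, 66) (0, 66)]  |A|=1173.4187
5. ⊥bis P4·P3 via (30.61,39.855): [(0, 7.7141) (31.4941, 32.0809) (16.1102, 63.8525) (14.8127, 66) (0, 66)]  |A|=1173.1419
6. ⊥bis P4·P5 via (39.09,21.445): [(0, 7.7141) (31.4941, 32.0809) (16.1102, 63.8525) (14.8127, 66) (0, 66)]  |A|=1173.1419
7. canonical 5-gon: [(0, 7.7141) (31.4941, 32.0809) (16.1102, 63.8525) (14.8127, 66) (0, 66)]
8. shoelace: 1173.1419

Area of P4's cell: 1173.1419 (5 vertices)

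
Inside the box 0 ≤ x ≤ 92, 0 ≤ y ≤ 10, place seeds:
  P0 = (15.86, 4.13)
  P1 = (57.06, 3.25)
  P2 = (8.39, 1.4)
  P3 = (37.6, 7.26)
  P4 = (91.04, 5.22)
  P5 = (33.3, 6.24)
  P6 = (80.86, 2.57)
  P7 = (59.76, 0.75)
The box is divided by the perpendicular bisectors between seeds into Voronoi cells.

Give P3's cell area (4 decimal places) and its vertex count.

1. box [0,92]×[0,10]: [(0, 0) (92, 0) (92, 10) (0, 10)]
2. ⊥bis P3·P0 via (26.73,5.695): [(27.5499, 0) (92, 0) (92, 10) (26.1102, 10)]  |A|=651.6994
3. ⊥bis P3·P1 via (47.33,5.255): [(27.5499, 0) (46.2471, 0) (48.3078, 10) (26.1102, 10)]  |A|=204.4739
4. ⊥bis P3·P2 via (22.995,4.33): [(27.5499, 0) (46.2471, 0) (48.3078, 10) (26.1102, 10)]  |A|=204.4739
5. ⊥bis P3·P4 via (64.32,6.24): [(27.5499, 0) (46.2471, 0) (48.3078, 10) (26.1102, 10)]  |A|=204.4739
6. ⊥bis P3·P5 via (35.45,6.75): [(37.0512, 0) (46.2471, 0) (48.3078, 10) (34.6791, 10)]  |A|=114.1234
7. ⊥bis P3·P6 via (59.23,4.915): [(37.0512, 0) (46.2471, 0) (48.3078, 10) (34.6791, 10)]  |A|=114.1234
8. ⊥bis P3·P7 via (48.68,4.005): [(37.0512, 0) (46.2471, 0) (48.3078, 10) (34.6791, 10)]  |A|=114.1234
9. canonical 4-gon: [(37.0512, 0) (46.2471, 0) (48.3078, 10) (34.6791, 10)]
10. shoelace: 114.1234

Area of P3's cell: 114.1234 (4 vertices)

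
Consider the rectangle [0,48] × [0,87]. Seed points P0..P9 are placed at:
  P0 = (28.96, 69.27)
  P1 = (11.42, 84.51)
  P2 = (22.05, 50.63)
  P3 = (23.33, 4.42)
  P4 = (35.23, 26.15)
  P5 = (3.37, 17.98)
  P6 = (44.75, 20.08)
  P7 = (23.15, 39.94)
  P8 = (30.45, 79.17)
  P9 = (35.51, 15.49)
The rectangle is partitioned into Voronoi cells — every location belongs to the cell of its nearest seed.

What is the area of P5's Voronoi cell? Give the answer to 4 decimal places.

1. box [0,48]×[0,87]: [(0, 0) (48, 0) (48, 87) (0, 87)]
2. ⊥bis P5·P0 via (16.165,43.625): [(0, 51.6902) (0, 0) (48, 0) (48, 27.7416)]  |A|=1906.3633
3. ⊥bis P5·P1 via (7.395,51.245): [(0, 51.6902) (0, 0) (48, 0) (48, 27.7416)]  |A|=1906.3633
4. ⊥bis P5·P2 via (12.71,34.305): [(0, 41.5768) (0, 0) (48, 0) (48, 14.1146)]  |A|=1336.592
5. ⊥bis P5·P3 via (13.35,11.2): [(24.4741, 27.5744) (0, 41.5768) (0, 0) (5.7412, 0)]  |A|=587.9318
6. ⊥bis P5·P4 via (19.3,22.065): [(19.6922, 20.5356) (16.7546, 31.9909) (0, 41.5768) (0, 0) (5.7412, 0)]  |A|=550.2041
7. ⊥bis P5·P6 via (24.06,19.03): [(19.6922, 20.5356) (16.7546, 31.9909) (0, 41.5768) (0, 0) (5.7412, 0)]  |A|=550.2041
8. ⊥bis P5·P7 via (13.26,28.96): [(19.6922, 20.5356) (18.815, 23.9565) (0, 40.9037) (0, 0) (5.7412, 0)]  |A|=486.4396
9. ⊥bis P5·P8 via (16.91,48.575): [(19.6922, 20.5356) (18.815, 23.9565) (0, 40.9037) (0, 0) (5.7412, 0)]  |A|=486.4396
10. ⊥bis P5·P9 via (19.44,16.735): [(19.6922, 20.5356) (18.815, 23.9565) (0, 40.9037) (0, 0) (5.7412, 0)]  |A|=486.4396
11. canonical 5-gon: [(19.6922, 20.5356) (18.815, 23.9565) (0, 40.9037) (0, 0) (5.7412, 0)]
12. shoelace: 486.4396

Area of P5's cell: 486.4396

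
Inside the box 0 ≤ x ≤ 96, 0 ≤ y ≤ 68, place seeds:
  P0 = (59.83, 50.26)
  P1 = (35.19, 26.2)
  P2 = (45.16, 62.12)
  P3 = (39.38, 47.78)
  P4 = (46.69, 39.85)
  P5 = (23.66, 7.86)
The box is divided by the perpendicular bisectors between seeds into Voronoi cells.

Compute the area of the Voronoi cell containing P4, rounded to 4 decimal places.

Area of P4's cell: 749.6924

1. box [0,96]×[0,68]: [(0, 0) (96, 0) (96, 68) (0, 68)]
2. ⊥bis P4·P0 via (53.26,45.055): [(0, 0) (88.9543, 0) (35.0821, 68) (0, 68)]  |A|=4217.2366
3. ⊥bis P4·P1 via (40.94,33.025): [(0, 67.5166) (80.1392, 0) (88.9543, 0) (35.0821, 68) (0, 68)]  |A|=1511.8731
4. ⊥bis P4·P2 via (45.925,50.985): [(21.6054, 49.3142) (80.1392, 0) (88.9543, 0) (48.4259, 51.1568)]  |A|=940.7171
5. ⊥bis P4·P3 via (43.035,43.815): [(35.9189, 37.2552) (80.1392, 0) (88.9543, 0) (49.5121, 49.7857)]  |A|=749.6924
6. ⊥bis P4·P5 via (35.175,23.855): [(35.9189, 37.2552) (80.1392, 0) (88.9543, 0) (49.5121, 49.7857)]  |A|=749.6924
7. canonical 4-gon: [(35.9189, 37.2552) (80.1392, 0) (88.9543, 0) (49.5121, 49.7857)]
8. shoelace: 749.6924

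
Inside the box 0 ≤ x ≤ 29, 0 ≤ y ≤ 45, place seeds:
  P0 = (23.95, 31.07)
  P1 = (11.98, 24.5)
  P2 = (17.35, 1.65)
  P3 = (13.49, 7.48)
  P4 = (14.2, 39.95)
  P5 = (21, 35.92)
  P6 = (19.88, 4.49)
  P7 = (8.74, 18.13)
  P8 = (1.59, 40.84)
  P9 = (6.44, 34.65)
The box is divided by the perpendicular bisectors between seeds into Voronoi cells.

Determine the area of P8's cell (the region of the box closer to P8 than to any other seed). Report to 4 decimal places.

Area of P8's cell: 58.4384

1. box [0,29]×[0,45]: [(0, 0) (29, 0) (29, 45) (0, 45)]
2. ⊥bis P8·P0 via (12.77,35.955): [(0, 6.7291) (16.7221, 45) (0, 45)]  |A|=319.9856
3. ⊥bis P8·P1 via (6.785,32.67): [(0, 28.3557) (13.085, 36.6759) (16.7221, 45) (0, 45)]  |A|=178.4936
4. ⊥bis P8·P2 via (9.47,21.245): [(0, 28.3557) (13.085, 36.6759) (16.7221, 45) (0, 45)]  |A|=178.4936
5. ⊥bis P8·P3 via (7.54,24.16): [(0, 28.3557) (13.085, 36.6759) (16.7221, 45) (0, 45)]  |A|=178.4936
6. ⊥bis P8·P4 via (7.895,40.395): [(0, 28.3557) (7.3763, 33.046) (8.22, 45) (0, 45)]  |A|=110.518
7. ⊥bis P8·P5 via (11.295,38.38): [(0, 28.3557) (7.3763, 33.046) (8.22, 45) (0, 45)]  |A|=110.518
8. ⊥bis P8·P6 via (10.735,22.665): [(0, 28.3557) (7.3763, 33.046) (8.22, 45) (0, 45)]  |A|=110.518
9. ⊥bis P8·P7 via (5.165,29.485): [(0, 28.3557) (7.3763, 33.046) (8.22, 45) (0, 45)]  |A|=110.518
10. ⊥bis P8·P9 via (4.015,37.745): [(0, 34.5992) (7.9241, 40.8079) (8.22, 45) (0, 45)]  |A|=58.4384
11. canonical 4-gon: [(0, 34.5992) (7.9241, 40.8079) (8.22, 45) (0, 45)]
12. shoelace: 58.4384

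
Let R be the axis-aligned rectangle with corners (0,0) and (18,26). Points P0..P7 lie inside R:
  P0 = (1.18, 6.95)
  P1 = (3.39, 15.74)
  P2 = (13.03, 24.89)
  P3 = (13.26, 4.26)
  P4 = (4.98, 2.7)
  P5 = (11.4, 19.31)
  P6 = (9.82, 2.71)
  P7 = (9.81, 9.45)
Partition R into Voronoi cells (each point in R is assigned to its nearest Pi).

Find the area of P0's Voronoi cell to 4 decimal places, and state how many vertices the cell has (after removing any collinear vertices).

Area of P0's cell: 36.1382 (4 vertices)

1. box [0,18]×[0,26]: [(0, 0) (18, 0) (18, 26) (0, 26)]
2. ⊥bis P0·P1 via (2.285,11.345): [(0, 11.9195) (0, 0) (18, 0) (18, 7.3939)]  |A|=173.8206
3. ⊥bis P0·P2 via (7.105,15.92): [(0, 11.9195) (0, 0) (18, 0) (18, 7.3939)]  |A|=173.8206
4. ⊥bis P0·P3 via (7.22,5.605): [(8.1688, 9.8657) (0, 11.9195) (0, 0) (5.9719, 0)]  |A|=78.1422
5. ⊥bis P0·P4 via (3.08,4.825): [(8.0323, 9.253) (8.1688, 9.8657) (0, 11.9195) (0, 2.0711)]  |A|=42.1954
6. ⊥bis P0·P5 via (6.29,13.13): [(8.0323, 9.253) (8.1688, 9.8657) (0, 11.9195) (0, 2.0711)]  |A|=42.1954
7. ⊥bis P0·P6 via (5.5,4.83): [(7.3877, 8.6766) (7.9929, 9.9099) (0, 11.9195) (0, 2.0711)]  |A|=41.9154
8. ⊥bis P0·P7 via (5.495,8.2): [(5.7747, 7.2344) (4.7645, 10.7216) (0, 11.9195) (0, 2.0711)]  |A|=36.1382
9. canonical 4-gon: [(5.7747, 7.2344) (4.7645, 10.7216) (0, 11.9195) (0, 2.0711)]
10. shoelace: 36.1382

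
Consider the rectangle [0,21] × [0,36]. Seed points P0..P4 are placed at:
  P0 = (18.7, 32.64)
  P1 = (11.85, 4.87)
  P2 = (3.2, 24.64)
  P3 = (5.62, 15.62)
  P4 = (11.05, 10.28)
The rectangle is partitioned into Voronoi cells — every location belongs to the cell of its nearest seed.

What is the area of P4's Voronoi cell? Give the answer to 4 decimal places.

Area of P4's cell: 147.8230

1. box [0,21]×[0,36]: [(0, 0) (21, 0) (21, 36) (0, 36)]
2. ⊥bis P4·P0 via (14.875,21.46): [(0, 26.5492) (0, 0) (21, 0) (21, 19.3645)]  |A|=482.0931
3. ⊥bis P4·P1 via (11.45,7.575): [(0, 26.5492) (0, 5.8818) (21, 8.9872) (21, 19.3645)]  |A|=325.9682
4. ⊥bis P4·P2 via (7.125,17.46): [(14.6088, 21.5511) (0, 13.5651) (0, 5.8818) (21, 8.9872) (21, 19.3645)]  |A|=231.1271
5. ⊥bis P4·P3 via (8.335,12.95): [(16.2435, 20.9918) (1.6195, 6.1213) (21, 8.9872) (21, 19.3645)]  |A|=147.823
6. canonical 4-gon: [(16.2435, 20.9918) (1.6195, 6.1213) (21, 8.9872) (21, 19.3645)]
7. shoelace: 147.823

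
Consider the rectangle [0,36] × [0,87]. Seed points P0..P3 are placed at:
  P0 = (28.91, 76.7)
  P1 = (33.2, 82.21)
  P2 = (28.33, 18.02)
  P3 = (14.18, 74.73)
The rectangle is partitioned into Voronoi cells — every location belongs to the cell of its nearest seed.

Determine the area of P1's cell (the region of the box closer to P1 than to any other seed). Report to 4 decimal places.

Area of P1's cell: 83.3874

1. box [0,36]×[0,87]: [(0, 0) (36, 0) (36, 87) (0, 87)]
2. ⊥bis P1·P0 via (31.055,79.455): [(36, 75.6049) (36, 87) (21.3643, 87)]  |A|=83.3874
3. ⊥bis P1·P2 via (30.765,50.115): [(36, 75.6049) (36, 87) (21.3643, 87)]  |A|=83.3874
4. ⊥bis P1·P3 via (23.69,78.47): [(36, 75.6049) (36, 87) (21.3643, 87)]  |A|=83.3874
5. canonical 3-gon: [(36, 75.6049) (36, 87) (21.3643, 87)]
6. shoelace: 83.3874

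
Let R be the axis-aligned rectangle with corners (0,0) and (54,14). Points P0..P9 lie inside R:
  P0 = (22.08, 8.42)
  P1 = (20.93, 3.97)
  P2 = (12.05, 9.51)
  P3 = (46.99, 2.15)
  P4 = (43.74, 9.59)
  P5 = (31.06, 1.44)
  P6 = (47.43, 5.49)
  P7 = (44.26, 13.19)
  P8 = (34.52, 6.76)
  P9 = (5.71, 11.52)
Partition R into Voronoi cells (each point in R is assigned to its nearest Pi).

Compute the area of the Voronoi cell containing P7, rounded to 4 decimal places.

1. box [0,54]×[0,14]: [(0, 0) (54, 0) (54, 14) (0, 14)]
2. ⊥bis P7·P0 via (33.17,10.805): [(35.4937, 0) (54, 0) (54, 14) (32.4829, 14)]  |A|=280.1638
3. ⊥bis P7·P1 via (32.595,8.58): [(34.9062, 2.7318) (35.9858, 0) (54, 0) (54, 14) (32.4829, 14)]  |A|=279.4917
4. ⊥bis P7·P2 via (28.155,11.35): [(34.9062, 2.7318) (35.9858, 0) (54, 0) (54, 14) (32.4829, 14)]  |A|=279.4917
5. ⊥bis P7·P3 via (45.625,7.67): [(34.4391, 4.9039) (54, 9.741) (54, 14) (32.4829, 14)]  |A|=139.5158
6. ⊥bis P7·P4 via (44,11.39): [(32.6929, 13.0232) (54, 9.9456) (54, 14) (32.4829, 14)]  |A|=53.7026
7. ⊥bis P7·P5 via (37.66,7.315): [(32.6929, 13.0232) (54, 9.9456) (54, 14) (32.4829, 14)]  |A|=53.7026
8. ⊥bis P7·P6 via (45.845,9.34): [(32.6929, 13.0232) (49.052, 10.6603) (54, 12.6973) (54, 14) (32.4829, 14)]  |A|=46.8947
9. ⊥bis P7·P8 via (39.39,9.975): [(37.8715, 12.2752) (49.052, 10.6603) (54, 12.6973) (54, 14) (36.7328, 14)]  |A|=40.7791
10. ⊥bis P7·P9 via (24.985,12.355): [(37.8715, 12.2752) (49.052, 10.6603) (54, 12.6973) (54, 14) (36.7328, 14)]  |A|=40.7791
11. canonical 5-gon: [(37.8715, 12.2752) (49.052, 10.6603) (54, 12.6973) (54, 14) (36.7328, 14)]
12. shoelace: 40.7791

Area of P7's cell: 40.7791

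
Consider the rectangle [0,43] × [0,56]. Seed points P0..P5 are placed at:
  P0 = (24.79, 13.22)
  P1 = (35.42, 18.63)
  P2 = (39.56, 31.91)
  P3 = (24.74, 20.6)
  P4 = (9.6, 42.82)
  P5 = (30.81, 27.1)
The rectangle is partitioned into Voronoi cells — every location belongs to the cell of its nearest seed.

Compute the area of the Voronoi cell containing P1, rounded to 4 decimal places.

Area of P1's cell: 242.3390

1. box [0,43]×[0,56]: [(0, 0) (43, 0) (43, 56) (0, 56)]
2. ⊥bis P1·P0 via (30.105,15.925): [(38.2098, 0) (43, 0) (43, 56) (9.7094, 56)]  |A|=1066.2632
3. ⊥bis P1·P2 via (37.49,25.27): [(23.0594, 29.7687) (38.2098, 0) (43, 0) (43, 23.5523)]  |A|=306.1215
4. ⊥bis P1·P3 via (30.08,19.615): [(31.4693, 27.1469) (29.5871, 16.9427) (38.2098, 0) (43, 0) (43, 23.5523)]  |A|=260.7458
5. ⊥bis P1·P4 via (22.51,30.725): [(31.4693, 27.1469) (29.5871, 16.9427) (38.2098, 0) (43, 0) (43, 23.5523)]  |A|=260.7458
6. ⊥bis P1·P5 via (33.115,22.865): [(37.5178, 25.2613) (30.4077, 21.3915) (29.5871, 16.9427) (38.2098, 0) (43, 0) (43, 23.5523)]  |A|=242.339
7. canonical 6-gon: [(37.5178, 25.2613) (30.4077, 21.3915) (29.5871, 16.9427) (38.2098, 0) (43, 0) (43, 23.5523)]
8. shoelace: 242.339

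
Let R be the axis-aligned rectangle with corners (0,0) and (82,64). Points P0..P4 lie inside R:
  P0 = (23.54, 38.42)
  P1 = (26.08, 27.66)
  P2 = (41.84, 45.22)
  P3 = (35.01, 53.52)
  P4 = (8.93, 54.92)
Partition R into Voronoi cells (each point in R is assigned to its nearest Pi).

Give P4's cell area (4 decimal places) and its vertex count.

Area of P4's cell: 485.2657 (4 vertices)

1. box [0,82]×[0,64]: [(0, 0) (82, 0) (82, 64) (0, 64)]
2. ⊥bis P4·P0 via (16.235,46.67): [(0, 32.2946) (35.8069, 64) (0, 64)]  |A|=567.6347
3. ⊥bis P4·P1 via (17.505,41.29): [(0, 32.2946) (35.8069, 64) (0, 64)]  |A|=567.6347
4. ⊥bis P4·P2 via (25.385,50.07): [(0, 32.2946) (27.2603, 56.4324) (29.4908, 64) (0, 64)]  |A|=543.7358
5. ⊥bis P4·P3 via (21.97,54.22): [(0, 32.2946) (21.8307, 51.6247) (22.495, 64) (0, 64)]  |A|=485.2657
6. canonical 4-gon: [(0, 32.2946) (21.8307, 51.6247) (22.495, 64) (0, 64)]
7. shoelace: 485.2657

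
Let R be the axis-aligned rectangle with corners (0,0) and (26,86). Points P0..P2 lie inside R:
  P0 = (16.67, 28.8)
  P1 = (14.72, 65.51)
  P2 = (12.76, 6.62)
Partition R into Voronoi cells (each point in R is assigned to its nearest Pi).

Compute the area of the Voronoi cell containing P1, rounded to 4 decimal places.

Area of P1's cell: 1013.6921

1. box [0,26]×[0,86]: [(0, 0) (26, 0) (26, 86) (0, 86)]
2. ⊥bis P1·P0 via (15.695,47.155): [(0, 46.3213) (26, 47.7024) (26, 86) (0, 86)]  |A|=1013.6921
3. ⊥bis P1·P2 via (13.74,36.065): [(0, 46.3213) (26, 47.7024) (26, 86) (0, 86)]  |A|=1013.6921
4. canonical 4-gon: [(0, 46.3213) (26, 47.7024) (26, 86) (0, 86)]
5. shoelace: 1013.6921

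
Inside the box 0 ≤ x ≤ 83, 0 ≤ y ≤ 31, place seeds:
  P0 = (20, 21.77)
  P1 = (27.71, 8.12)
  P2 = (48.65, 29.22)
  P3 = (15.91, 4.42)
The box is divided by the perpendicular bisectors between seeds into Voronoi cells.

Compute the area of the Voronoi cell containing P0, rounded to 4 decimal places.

1. box [0,83]×[0,31]: [(0, 0) (83, 0) (83, 31) (0, 31)]
2. ⊥bis P0·P1 via (23.855,14.945): [(0, 1.4709) (52.2792, 31) (0, 31)]  |A|=771.8803
3. ⊥bis P0·P2 via (34.325,25.495): [(0, 1.4709) (35.3762, 21.4526) (32.8935, 31) (0, 31)]  |A|=679.3384
4. ⊥bis P0·P3 via (17.955,13.095): [(0, 17.3276) (19.8068, 12.6585) (35.3762, 21.4526) (32.8935, 31) (0, 31)]  |A|=522.3022
5. canonical 5-gon: [(0, 17.3276) (19.8068, 12.6585) (35.3762, 21.4526) (32.8935, 31) (0, 31)]
6. shoelace: 522.3022

Area of P0's cell: 522.3022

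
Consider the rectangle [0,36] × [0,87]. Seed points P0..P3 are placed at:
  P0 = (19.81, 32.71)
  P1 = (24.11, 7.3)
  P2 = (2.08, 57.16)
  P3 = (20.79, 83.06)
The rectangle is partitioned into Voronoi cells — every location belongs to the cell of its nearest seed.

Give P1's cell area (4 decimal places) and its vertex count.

1. box [0,36]×[0,87]: [(0, 0) (36, 0) (36, 87) (0, 87)]
2. ⊥bis P1·P0 via (21.96,20.005): [(0, 16.2888) (0, 0) (36, 0) (36, 22.3809)]  |A|=696.0553
3. ⊥bis P1·P2 via (13.095,32.23): [(0, 16.2888) (0, 0) (36, 0) (36, 22.3809)]  |A|=696.0553
4. ⊥bis P1·P3 via (22.45,45.18): [(0, 16.2888) (0, 0) (36, 0) (36, 22.3809)]  |A|=696.0553
5. canonical 4-gon: [(0, 16.2888) (0, 0) (36, 0) (36, 22.3809)]
6. shoelace: 696.0553

Area of P1's cell: 696.0553 (4 vertices)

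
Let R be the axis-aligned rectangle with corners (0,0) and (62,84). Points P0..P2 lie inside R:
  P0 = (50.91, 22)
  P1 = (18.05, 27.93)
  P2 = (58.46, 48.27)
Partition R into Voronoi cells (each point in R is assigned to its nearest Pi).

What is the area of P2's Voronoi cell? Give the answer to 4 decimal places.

Area of P2's cell: 1658.5110

1. box [0,62]×[0,84]: [(0, 0) (62, 0) (62, 84) (0, 84)]
2. ⊥bis P2·P0 via (54.685,35.135): [(0, 50.8515) (62, 33.0327) (62, 84) (0, 84)]  |A|=2607.5916
3. ⊥bis P2·P1 via (38.255,38.1): [(37.2211, 40.1541) (62, 33.0327) (62, 84) (15.1517, 84)]  |A|=1658.511
4. canonical 4-gon: [(37.2211, 40.1541) (62, 33.0327) (62, 84) (15.1517, 84)]
5. shoelace: 1658.511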